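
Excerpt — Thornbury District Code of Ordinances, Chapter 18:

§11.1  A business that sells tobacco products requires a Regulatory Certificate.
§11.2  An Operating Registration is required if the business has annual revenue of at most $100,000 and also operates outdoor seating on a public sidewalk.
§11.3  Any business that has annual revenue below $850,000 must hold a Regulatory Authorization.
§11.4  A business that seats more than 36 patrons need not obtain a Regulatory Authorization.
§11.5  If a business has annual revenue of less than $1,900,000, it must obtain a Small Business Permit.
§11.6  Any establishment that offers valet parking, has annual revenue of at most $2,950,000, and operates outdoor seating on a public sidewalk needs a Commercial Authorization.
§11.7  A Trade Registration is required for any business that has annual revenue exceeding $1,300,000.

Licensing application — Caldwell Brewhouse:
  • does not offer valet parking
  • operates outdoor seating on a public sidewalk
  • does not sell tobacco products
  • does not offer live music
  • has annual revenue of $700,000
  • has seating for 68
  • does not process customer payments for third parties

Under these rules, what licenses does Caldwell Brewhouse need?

§11.1 does not sell tobacco products → Regulatory Certificate not required.
§11.2 revenue $700,000 > $100,000; operates outdoor seating on a public sidewalk → Operating Registration not required.
§11.3 revenue $700,000 < $850,000 → Regulatory Authorization required.
§11.4 seating 68 > 36 → exempt from Regulatory Authorization.
§11.5 revenue $700,000 < $1,900,000 → Small Business Permit required.
§11.6 does not offer valet parking; revenue $700,000 ≤ $2,950,000; operates outdoor seating on a public sidewalk → Commercial Authorization not required.
§11.7 revenue $700,000 ≤ $1,300,000 → Trade Registration not required.

Small Business Permit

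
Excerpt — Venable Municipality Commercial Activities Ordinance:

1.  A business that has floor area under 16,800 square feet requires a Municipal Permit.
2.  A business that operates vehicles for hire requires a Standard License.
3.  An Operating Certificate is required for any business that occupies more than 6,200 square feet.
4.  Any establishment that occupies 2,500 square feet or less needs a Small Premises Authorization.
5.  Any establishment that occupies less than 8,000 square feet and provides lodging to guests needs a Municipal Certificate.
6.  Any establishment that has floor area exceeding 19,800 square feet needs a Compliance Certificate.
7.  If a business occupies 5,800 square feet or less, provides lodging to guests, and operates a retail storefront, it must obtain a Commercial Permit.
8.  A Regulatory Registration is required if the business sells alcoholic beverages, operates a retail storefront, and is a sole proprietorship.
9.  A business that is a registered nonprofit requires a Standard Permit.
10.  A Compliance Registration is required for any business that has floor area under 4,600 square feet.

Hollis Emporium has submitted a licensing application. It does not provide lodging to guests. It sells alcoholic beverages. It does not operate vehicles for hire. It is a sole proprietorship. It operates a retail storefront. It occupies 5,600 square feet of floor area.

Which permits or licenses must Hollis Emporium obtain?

Municipal Permit, Regulatory Registration

1. floor area 5,600 square feet < 16,800 square feet → Municipal Permit required.
2. does not operate vehicles for hire → Standard License not required.
3. floor area 5,600 square feet ≤ 6,200 square feet → Operating Certificate not required.
4. floor area 5,600 square feet > 2,500 square feet → Small Premises Authorization not required.
5. floor area 5,600 square feet < 8,000 square feet; does not provide lodging to guests → Municipal Certificate not required.
6. floor area 5,600 square feet ≤ 19,800 square feet → Compliance Certificate not required.
7. floor area 5,600 square feet ≤ 5,800 square feet; does not provide lodging to guests; operates a retail storefront → Commercial Permit not required.
8. sells alcoholic beverages; operates a retail storefront; is a sole proprietorship → Regulatory Registration required.
9. is a sole proprietorship (not: is a registered nonprofit) → Standard Permit not required.
10. floor area 5,600 square feet ≥ 4,600 square feet → Compliance Registration not required.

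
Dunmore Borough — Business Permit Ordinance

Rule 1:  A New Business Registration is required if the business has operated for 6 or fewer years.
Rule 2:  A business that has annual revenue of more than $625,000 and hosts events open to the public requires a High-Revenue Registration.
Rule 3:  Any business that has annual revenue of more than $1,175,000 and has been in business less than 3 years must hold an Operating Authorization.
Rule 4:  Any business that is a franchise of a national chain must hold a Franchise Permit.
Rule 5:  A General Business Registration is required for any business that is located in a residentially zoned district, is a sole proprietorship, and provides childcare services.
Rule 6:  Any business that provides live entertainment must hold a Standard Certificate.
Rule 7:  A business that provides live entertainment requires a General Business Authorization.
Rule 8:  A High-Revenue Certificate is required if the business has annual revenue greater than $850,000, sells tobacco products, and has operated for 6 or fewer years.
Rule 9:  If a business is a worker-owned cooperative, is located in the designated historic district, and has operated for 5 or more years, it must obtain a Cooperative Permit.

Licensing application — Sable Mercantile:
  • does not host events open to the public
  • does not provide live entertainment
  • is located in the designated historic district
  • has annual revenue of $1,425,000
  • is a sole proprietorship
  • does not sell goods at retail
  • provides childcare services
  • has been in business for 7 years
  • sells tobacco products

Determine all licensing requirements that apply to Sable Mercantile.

Rule 1: years in business 7 > 6 → New Business Registration not required.
Rule 2: revenue $1,425,000 > $625,000; does not host events open to the public → High-Revenue Registration not required.
Rule 3: revenue $1,425,000 > $1,175,000; years in business 7 ≥ 3 → Operating Authorization not required.
Rule 4: is a sole proprietorship (not: is a franchise of a national chain) → Franchise Permit not required.
Rule 5: is located in the designated historic district (not: is located in a residentially zoned district); is a sole proprietorship; provides childcare services → General Business Registration not required.
Rule 6: does not provide live entertainment → Standard Certificate not required.
Rule 7: does not provide live entertainment → General Business Authorization not required.
Rule 8: revenue $1,425,000 > $850,000; sells tobacco products; years in business 7 > 6 → High-Revenue Certificate not required.
Rule 9: is a sole proprietorship (not: is a worker-owned cooperative); is located in the designated historic district; years in business 7 ≥ 5 → Cooperative Permit not required.

None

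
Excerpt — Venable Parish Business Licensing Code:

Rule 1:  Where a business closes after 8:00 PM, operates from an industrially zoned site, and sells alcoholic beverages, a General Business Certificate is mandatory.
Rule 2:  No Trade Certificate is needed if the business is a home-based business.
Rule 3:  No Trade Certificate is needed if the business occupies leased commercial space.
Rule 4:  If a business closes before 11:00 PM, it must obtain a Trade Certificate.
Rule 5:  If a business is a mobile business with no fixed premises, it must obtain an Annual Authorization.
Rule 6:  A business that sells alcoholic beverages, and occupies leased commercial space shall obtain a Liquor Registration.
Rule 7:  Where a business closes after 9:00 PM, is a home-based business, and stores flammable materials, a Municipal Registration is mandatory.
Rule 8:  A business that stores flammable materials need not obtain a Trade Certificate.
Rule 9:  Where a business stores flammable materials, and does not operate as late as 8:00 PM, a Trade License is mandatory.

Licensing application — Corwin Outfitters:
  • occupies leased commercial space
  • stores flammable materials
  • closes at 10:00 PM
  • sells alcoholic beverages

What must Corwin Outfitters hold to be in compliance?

Rule 1: closes 10:00 PM, after 8:00 PM; occupies leased commercial space (not: operates from an industrially zoned site); sells alcoholic beverages → General Business Certificate not required.
Rule 2: occupies leased commercial space (not: is a home-based business) → Trade Certificate exemption does not apply.
Rule 3: occupies leased commercial space → exempt from Trade Certificate.
Rule 4: closes 10:00 PM, at/before 11:00 PM → Trade Certificate required.
Rule 5: occupies leased commercial space (not: is a mobile business with no fixed premises) → Annual Authorization not required.
Rule 6: sells alcoholic beverages; occupies leased commercial space → Liquor Registration required.
Rule 7: closes 10:00 PM, after 9:00 PM; occupies leased commercial space (not: is a home-based business); stores flammable materials → Municipal Registration not required.
Rule 8: stores flammable materials → exempt from Trade Certificate.
Rule 9: stores flammable materials; closes 10:00 PM, after 8:00 PM → Trade License not required.

Liquor Registration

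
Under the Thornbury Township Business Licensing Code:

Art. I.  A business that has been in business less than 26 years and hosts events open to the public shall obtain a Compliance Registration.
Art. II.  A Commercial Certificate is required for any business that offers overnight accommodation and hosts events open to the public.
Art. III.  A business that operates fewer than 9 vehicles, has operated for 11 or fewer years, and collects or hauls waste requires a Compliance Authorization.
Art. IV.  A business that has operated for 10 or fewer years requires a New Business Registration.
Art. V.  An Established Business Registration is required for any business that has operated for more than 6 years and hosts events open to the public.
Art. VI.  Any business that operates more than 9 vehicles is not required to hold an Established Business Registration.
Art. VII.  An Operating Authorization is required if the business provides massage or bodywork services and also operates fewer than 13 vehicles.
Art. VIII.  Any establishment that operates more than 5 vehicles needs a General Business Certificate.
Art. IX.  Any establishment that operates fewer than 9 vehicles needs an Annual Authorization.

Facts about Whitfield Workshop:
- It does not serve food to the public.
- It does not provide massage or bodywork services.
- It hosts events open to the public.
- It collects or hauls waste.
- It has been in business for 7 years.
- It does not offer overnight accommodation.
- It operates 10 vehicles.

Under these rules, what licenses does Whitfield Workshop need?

Compliance Registration, General Business Certificate, New Business Registration

Art. I. years in business 7 < 26; hosts events open to the public → Compliance Registration required.
Art. II. does not offer overnight accommodation; hosts events open to the public → Commercial Certificate not required.
Art. III. vehicles 10 ≥ 9; years in business 7 ≤ 11; collects or hauls waste → Compliance Authorization not required.
Art. IV. years in business 7 ≤ 10 → New Business Registration required.
Art. V. years in business 7 > 6; hosts events open to the public → Established Business Registration required.
Art. VI. vehicles 10 > 9 → exempt from Established Business Registration.
Art. VII. does not provide massage or bodywork services; vehicles 10 < 13 → Operating Authorization not required.
Art. VIII. vehicles 10 > 5 → General Business Certificate required.
Art. IX. vehicles 10 ≥ 9 → Annual Authorization not required.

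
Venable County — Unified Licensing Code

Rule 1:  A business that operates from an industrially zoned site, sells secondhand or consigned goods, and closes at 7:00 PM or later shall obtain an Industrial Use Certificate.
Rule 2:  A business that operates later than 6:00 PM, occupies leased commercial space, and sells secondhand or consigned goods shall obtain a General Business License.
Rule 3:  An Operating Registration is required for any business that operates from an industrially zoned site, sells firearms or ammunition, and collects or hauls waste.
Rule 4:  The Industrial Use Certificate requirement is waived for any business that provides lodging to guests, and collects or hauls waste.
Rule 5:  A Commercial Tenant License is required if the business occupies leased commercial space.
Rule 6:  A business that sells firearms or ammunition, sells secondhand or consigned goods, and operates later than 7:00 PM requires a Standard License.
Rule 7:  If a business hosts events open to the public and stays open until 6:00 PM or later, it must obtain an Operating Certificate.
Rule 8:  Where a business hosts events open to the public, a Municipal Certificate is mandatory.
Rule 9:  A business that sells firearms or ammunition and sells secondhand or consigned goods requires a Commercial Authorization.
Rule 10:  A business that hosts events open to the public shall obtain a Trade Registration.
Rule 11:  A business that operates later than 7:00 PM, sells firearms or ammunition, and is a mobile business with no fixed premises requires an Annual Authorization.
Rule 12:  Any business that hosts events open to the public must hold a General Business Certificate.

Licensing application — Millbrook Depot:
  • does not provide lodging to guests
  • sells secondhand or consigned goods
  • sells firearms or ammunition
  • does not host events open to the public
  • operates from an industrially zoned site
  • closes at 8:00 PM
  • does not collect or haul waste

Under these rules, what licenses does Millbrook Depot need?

Rule 1: operates from an industrially zoned site; sells secondhand or consigned goods; closes 8:00 PM, after 7:00 PM → Industrial Use Certificate required.
Rule 2: closes 8:00 PM, after 6:00 PM; operates from an industrially zoned site (not: occupies leased commercial space); sells secondhand or consigned goods → General Business License not required.
Rule 3: operates from an industrially zoned site; sells firearms or ammunition; does not collect or haul waste → Operating Registration not required.
Rule 4: does not provide lodging to guests; does not collect or haul waste → Industrial Use Certificate exemption does not apply.
Rule 5: operates from an industrially zoned site (not: occupies leased commercial space) → Commercial Tenant License not required.
Rule 6: sells firearms or ammunition; sells secondhand or consigned goods; closes 8:00 PM, after 7:00 PM → Standard License required.
Rule 7: does not host events open to the public; closes 8:00 PM, after 6:00 PM → Operating Certificate not required.
Rule 8: does not host events open to the public → Municipal Certificate not required.
Rule 9: sells firearms or ammunition; sells secondhand or consigned goods → Commercial Authorization required.
Rule 10: does not host events open to the public → Trade Registration not required.
Rule 11: closes 8:00 PM, after 7:00 PM; sells firearms or ammunition; operates from an industrially zoned site (not: is a mobile business with no fixed premises) → Annual Authorization not required.
Rule 12: does not host events open to the public → General Business Certificate not required.

Commercial Authorization, Industrial Use Certificate, Standard License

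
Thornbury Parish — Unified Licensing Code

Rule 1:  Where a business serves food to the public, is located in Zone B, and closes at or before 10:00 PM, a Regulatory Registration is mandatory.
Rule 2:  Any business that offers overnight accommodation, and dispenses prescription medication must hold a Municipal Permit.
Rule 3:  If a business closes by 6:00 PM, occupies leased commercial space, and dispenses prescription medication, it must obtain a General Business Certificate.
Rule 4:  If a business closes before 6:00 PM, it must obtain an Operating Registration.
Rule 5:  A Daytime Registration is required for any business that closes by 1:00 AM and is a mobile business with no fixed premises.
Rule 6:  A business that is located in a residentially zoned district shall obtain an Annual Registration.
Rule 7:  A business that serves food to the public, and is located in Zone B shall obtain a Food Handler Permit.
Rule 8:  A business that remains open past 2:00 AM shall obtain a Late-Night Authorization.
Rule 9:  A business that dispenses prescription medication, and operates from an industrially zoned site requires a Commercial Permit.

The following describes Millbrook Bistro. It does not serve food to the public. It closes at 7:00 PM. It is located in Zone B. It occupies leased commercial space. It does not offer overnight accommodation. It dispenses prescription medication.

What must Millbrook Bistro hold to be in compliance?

None

Rule 1: does not serve food to the public; is located in Zone B; closes 7:00 PM, at/before 10:00 PM → Regulatory Registration not required.
Rule 2: does not offer overnight accommodation; dispenses prescription medication → Municipal Permit not required.
Rule 3: closes 7:00 PM, after 6:00 PM; occupies leased commercial space; dispenses prescription medication → General Business Certificate not required.
Rule 4: closes 7:00 PM, after 6:00 PM → Operating Registration not required.
Rule 5: closes 7:00 PM, at/before 1:00 AM; occupies leased commercial space (not: is a mobile business with no fixed premises) → Daytime Registration not required.
Rule 6: is located in Zone B (not: is located in a residentially zoned district) → Annual Registration not required.
Rule 7: does not serve food to the public; is located in Zone B → Food Handler Permit not required.
Rule 8: closes 7:00 PM, at/before 2:00 AM → Late-Night Authorization not required.
Rule 9: dispenses prescription medication; occupies leased commercial space (not: operates from an industrially zoned site) → Commercial Permit not required.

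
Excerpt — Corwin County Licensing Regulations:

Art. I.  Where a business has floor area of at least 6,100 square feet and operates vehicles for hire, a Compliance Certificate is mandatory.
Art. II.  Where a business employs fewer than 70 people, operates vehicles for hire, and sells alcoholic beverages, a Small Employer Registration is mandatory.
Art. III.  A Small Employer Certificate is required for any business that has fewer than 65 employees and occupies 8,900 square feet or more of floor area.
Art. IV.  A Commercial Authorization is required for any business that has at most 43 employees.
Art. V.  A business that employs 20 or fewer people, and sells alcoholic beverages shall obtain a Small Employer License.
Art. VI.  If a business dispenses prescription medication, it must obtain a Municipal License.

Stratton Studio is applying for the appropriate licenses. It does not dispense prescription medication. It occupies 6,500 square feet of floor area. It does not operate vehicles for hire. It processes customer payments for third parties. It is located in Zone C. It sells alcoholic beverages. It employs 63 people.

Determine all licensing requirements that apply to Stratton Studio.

None

Art. I. floor area 6,500 square feet ≥ 6,100 square feet; does not operate vehicles for hire → Compliance Certificate not required.
Art. II. employees 63 < 70; does not operate vehicles for hire; sells alcoholic beverages → Small Employer Registration not required.
Art. III. employees 63 < 65; floor area 6,500 square feet < 8,900 square feet → Small Employer Certificate not required.
Art. IV. employees 63 > 43 → Commercial Authorization not required.
Art. V. employees 63 > 20; sells alcoholic beverages → Small Employer License not required.
Art. VI. does not dispense prescription medication → Municipal License not required.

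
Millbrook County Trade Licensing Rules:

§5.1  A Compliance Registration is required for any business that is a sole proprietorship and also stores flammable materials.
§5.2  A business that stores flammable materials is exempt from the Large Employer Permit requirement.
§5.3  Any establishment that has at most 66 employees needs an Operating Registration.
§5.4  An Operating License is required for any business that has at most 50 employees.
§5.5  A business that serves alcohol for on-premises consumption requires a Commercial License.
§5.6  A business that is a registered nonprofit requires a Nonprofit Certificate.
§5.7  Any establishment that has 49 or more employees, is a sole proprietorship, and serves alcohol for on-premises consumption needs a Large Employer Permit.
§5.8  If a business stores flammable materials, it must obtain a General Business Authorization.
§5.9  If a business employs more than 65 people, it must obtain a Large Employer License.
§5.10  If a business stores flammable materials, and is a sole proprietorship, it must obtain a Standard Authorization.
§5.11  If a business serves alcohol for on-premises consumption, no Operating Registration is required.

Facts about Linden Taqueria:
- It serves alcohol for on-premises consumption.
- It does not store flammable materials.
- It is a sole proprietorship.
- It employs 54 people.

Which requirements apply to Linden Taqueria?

§5.1 is a sole proprietorship; does not store flammable materials → Compliance Registration not required.
§5.2 does not store flammable materials → Large Employer Permit exemption does not apply.
§5.3 employees 54 ≤ 66 → Operating Registration required.
§5.4 employees 54 > 50 → Operating License not required.
§5.5 serves alcohol for on-premises consumption → Commercial License required.
§5.6 is a sole proprietorship (not: is a registered nonprofit) → Nonprofit Certificate not required.
§5.7 employees 54 ≥ 49; is a sole proprietorship; serves alcohol for on-premises consumption → Large Employer Permit required.
§5.8 does not store flammable materials → General Business Authorization not required.
§5.9 employees 54 ≤ 65 → Large Employer License not required.
§5.10 does not store flammable materials; is a sole proprietorship → Standard Authorization not required.
§5.11 serves alcohol for on-premises consumption → exempt from Operating Registration.

Commercial License, Large Employer Permit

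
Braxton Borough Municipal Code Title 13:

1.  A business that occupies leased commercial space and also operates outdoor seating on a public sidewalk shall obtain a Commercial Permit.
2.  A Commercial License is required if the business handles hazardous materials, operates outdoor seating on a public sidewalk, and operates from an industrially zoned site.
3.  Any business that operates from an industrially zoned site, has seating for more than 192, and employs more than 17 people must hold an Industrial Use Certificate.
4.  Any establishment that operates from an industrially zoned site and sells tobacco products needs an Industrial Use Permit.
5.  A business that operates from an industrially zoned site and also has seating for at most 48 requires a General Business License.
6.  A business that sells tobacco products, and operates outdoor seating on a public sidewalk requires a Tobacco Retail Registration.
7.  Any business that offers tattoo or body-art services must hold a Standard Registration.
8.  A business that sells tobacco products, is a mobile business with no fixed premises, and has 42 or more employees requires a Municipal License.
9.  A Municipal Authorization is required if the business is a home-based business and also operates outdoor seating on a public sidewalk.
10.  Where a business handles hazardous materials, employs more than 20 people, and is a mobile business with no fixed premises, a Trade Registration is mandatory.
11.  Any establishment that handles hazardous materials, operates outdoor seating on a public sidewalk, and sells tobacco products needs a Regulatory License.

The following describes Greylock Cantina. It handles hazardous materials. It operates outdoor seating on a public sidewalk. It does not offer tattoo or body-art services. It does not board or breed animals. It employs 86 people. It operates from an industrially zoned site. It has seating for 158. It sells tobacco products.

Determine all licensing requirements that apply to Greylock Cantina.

1. operates from an industrially zoned site (not: occupies leased commercial space); operates outdoor seating on a public sidewalk → Commercial Permit not required.
2. handles hazardous materials; operates outdoor seating on a public sidewalk; operates from an industrially zoned site → Commercial License required.
3. operates from an industrially zoned site; seating 158 ≤ 192; employees 86 > 17 → Industrial Use Certificate not required.
4. operates from an industrially zoned site; sells tobacco products → Industrial Use Permit required.
5. operates from an industrially zoned site; seating 158 > 48 → General Business License not required.
6. sells tobacco products; operates outdoor seating on a public sidewalk → Tobacco Retail Registration required.
7. does not offer tattoo or body-art services → Standard Registration not required.
8. sells tobacco products; operates from an industrially zoned site (not: is a mobile business with no fixed premises); employees 86 ≥ 42 → Municipal License not required.
9. operates from an industrially zoned site (not: is a home-based business); operates outdoor seating on a public sidewalk → Municipal Authorization not required.
10. handles hazardous materials; employees 86 > 20; operates from an industrially zoned site (not: is a mobile business with no fixed premises) → Trade Registration not required.
11. handles hazardous materials; operates outdoor seating on a public sidewalk; sells tobacco products → Regulatory License required.

Commercial License, Industrial Use Permit, Regulatory License, Tobacco Retail Registration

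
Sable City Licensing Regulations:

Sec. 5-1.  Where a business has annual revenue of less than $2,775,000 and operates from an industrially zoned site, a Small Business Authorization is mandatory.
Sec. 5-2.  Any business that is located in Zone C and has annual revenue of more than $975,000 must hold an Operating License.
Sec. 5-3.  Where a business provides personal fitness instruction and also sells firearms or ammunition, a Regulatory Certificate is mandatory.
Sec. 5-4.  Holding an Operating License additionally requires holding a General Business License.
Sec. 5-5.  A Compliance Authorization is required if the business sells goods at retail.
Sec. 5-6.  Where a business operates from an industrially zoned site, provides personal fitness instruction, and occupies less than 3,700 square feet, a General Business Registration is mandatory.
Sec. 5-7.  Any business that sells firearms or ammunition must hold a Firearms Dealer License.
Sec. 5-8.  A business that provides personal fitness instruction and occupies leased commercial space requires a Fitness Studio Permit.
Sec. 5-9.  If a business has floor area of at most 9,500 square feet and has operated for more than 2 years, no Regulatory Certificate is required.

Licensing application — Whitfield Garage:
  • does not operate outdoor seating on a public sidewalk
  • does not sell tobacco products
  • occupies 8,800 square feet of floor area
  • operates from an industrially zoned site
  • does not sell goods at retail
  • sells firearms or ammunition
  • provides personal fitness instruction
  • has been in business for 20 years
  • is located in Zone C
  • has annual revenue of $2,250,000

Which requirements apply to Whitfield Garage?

Firearms Dealer License, General Business License, Operating License, Small Business Authorization

Sec. 5-1. revenue $2,250,000 < $2,775,000; operates from an industrially zoned site → Small Business Authorization required.
Sec. 5-2. is located in Zone C; revenue $2,250,000 > $975,000 → Operating License required.
Sec. 5-3. provides personal fitness instruction; sells firearms or ammunition → Regulatory Certificate required.
Sec. 5-4. Operating License is required → General Business License also required.
Sec. 5-5. does not sell goods at retail → Compliance Authorization not required.
Sec. 5-6. operates from an industrially zoned site; provides personal fitness instruction; floor area 8,800 square feet ≥ 3,700 square feet → General Business Registration not required.
Sec. 5-7. sells firearms or ammunition → Firearms Dealer License required.
Sec. 5-8. provides personal fitness instruction; operates from an industrially zoned site (not: occupies leased commercial space) → Fitness Studio Permit not required.
Sec. 5-9. floor area 8,800 square feet ≤ 9,500 square feet; years in business 20 > 2 → exempt from Regulatory Certificate.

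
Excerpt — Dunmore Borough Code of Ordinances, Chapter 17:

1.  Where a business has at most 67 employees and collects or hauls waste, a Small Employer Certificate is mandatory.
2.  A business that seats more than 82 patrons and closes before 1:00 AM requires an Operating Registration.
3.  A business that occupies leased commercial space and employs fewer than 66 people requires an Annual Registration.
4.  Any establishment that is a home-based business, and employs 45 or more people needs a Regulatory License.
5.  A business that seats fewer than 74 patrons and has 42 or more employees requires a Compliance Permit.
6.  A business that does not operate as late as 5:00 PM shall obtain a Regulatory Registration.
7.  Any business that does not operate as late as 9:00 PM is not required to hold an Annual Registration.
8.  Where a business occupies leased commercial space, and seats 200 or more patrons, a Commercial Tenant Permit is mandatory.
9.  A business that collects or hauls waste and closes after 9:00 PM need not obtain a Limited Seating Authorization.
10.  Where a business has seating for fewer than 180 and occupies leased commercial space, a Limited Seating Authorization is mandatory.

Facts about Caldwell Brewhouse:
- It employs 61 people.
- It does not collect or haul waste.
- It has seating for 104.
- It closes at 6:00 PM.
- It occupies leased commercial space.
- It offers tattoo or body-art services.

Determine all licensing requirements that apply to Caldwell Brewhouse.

1. employees 61 ≤ 67; does not collect or haul waste → Small Employer Certificate not required.
2. seating 104 > 82; closes 6:00 PM, at/before 1:00 AM → Operating Registration required.
3. occupies leased commercial space; employees 61 < 66 → Annual Registration required.
4. occupies leased commercial space (not: is a home-based business); employees 61 ≥ 45 → Regulatory License not required.
5. seating 104 ≥ 74; employees 61 ≥ 42 → Compliance Permit not required.
6. closes 6:00 PM, after 5:00 PM → Regulatory Registration not required.
7. closes 6:00 PM, at/before 9:00 PM → exempt from Annual Registration.
8. occupies leased commercial space; seating 104 < 200 → Commercial Tenant Permit not required.
9. does not collect or haul waste; closes 6:00 PM, at/before 9:00 PM → Limited Seating Authorization exemption does not apply.
10. seating 104 < 180; occupies leased commercial space → Limited Seating Authorization required.

Limited Seating Authorization, Operating Registration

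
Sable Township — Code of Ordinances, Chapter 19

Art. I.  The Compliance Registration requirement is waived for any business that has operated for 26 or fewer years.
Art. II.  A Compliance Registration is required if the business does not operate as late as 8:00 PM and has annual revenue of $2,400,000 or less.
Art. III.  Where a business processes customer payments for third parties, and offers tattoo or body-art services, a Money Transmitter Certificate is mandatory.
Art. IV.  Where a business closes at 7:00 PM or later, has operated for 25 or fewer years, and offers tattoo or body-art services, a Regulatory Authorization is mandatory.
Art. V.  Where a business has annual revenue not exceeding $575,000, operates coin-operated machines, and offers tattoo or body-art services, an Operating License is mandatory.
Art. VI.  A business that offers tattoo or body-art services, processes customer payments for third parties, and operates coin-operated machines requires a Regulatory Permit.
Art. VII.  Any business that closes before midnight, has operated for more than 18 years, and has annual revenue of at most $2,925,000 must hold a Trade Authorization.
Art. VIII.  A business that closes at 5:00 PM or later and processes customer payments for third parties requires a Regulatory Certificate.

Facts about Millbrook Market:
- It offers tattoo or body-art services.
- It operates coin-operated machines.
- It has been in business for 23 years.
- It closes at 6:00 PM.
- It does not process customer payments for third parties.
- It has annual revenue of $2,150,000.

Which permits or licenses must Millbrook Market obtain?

Trade Authorization

Art. I. years in business 23 ≤ 26 → exempt from Compliance Registration.
Art. II. closes 6:00 PM, at/before 8:00 PM; revenue $2,150,000 ≤ $2,400,000 → Compliance Registration required.
Art. III. does not process customer payments for third parties; offers tattoo or body-art services → Money Transmitter Certificate not required.
Art. IV. closes 6:00 PM, at/before 7:00 PM; years in business 23 ≤ 25; offers tattoo or body-art services → Regulatory Authorization not required.
Art. V. revenue $2,150,000 > $575,000; operates coin-operated machines; offers tattoo or body-art services → Operating License not required.
Art. VI. offers tattoo or body-art services; does not process customer payments for third parties; operates coin-operated machines → Regulatory Permit not required.
Art. VII. closes 6:00 PM, at/before midnight; years in business 23 > 18; revenue $2,150,000 ≤ $2,925,000 → Trade Authorization required.
Art. VIII. closes 6:00 PM, after 5:00 PM; does not process customer payments for third parties → Regulatory Certificate not required.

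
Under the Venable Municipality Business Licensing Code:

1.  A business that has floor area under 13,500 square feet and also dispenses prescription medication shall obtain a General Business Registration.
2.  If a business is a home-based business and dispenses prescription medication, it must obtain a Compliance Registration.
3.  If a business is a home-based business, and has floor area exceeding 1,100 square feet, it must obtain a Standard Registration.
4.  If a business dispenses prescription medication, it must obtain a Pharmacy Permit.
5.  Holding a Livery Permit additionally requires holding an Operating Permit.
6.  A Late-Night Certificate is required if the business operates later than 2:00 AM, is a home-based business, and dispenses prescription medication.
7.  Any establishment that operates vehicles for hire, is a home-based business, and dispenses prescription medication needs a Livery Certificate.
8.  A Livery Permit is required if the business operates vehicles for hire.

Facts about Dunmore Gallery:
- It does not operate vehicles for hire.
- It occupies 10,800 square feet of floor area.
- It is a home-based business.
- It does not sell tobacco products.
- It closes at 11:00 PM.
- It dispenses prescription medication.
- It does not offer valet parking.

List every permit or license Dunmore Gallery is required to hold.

Compliance Registration, General Business Registration, Pharmacy Permit, Standard Registration

1. floor area 10,800 square feet < 13,500 square feet; dispenses prescription medication → General Business Registration required.
2. is a home-based business; dispenses prescription medication → Compliance Registration required.
3. is a home-based business; floor area 10,800 square feet > 1,100 square feet → Standard Registration required.
4. dispenses prescription medication → Pharmacy Permit required.
5. Livery Permit is not required → no effect.
6. closes 11:00 PM, at/before 2:00 AM; is a home-based business; dispenses prescription medication → Late-Night Certificate not required.
7. does not operate vehicles for hire; is a home-based business; dispenses prescription medication → Livery Certificate not required.
8. does not operate vehicles for hire → Livery Permit not required.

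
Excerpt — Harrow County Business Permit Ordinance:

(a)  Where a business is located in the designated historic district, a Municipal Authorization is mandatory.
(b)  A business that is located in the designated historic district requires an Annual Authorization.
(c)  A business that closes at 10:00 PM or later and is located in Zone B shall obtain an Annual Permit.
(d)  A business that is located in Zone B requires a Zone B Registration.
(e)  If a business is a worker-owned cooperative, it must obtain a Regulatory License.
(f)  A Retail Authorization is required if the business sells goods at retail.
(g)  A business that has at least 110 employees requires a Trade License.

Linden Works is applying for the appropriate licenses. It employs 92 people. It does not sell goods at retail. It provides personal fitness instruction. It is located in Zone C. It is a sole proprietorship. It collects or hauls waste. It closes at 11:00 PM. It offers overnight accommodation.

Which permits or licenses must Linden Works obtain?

(a) is located in Zone C (not: is located in the designated historic district) → Municipal Authorization not required.
(b) is located in Zone C (not: is located in the designated historic district) → Annual Authorization not required.
(c) closes 11:00 PM, after 10:00 PM; is located in Zone C (not: is located in Zone B) → Annual Permit not required.
(d) is located in Zone C (not: is located in Zone B) → Zone B Registration not required.
(e) is a sole proprietorship (not: is a worker-owned cooperative) → Regulatory License not required.
(f) does not sell goods at retail → Retail Authorization not required.
(g) employees 92 < 110 → Trade License not required.

None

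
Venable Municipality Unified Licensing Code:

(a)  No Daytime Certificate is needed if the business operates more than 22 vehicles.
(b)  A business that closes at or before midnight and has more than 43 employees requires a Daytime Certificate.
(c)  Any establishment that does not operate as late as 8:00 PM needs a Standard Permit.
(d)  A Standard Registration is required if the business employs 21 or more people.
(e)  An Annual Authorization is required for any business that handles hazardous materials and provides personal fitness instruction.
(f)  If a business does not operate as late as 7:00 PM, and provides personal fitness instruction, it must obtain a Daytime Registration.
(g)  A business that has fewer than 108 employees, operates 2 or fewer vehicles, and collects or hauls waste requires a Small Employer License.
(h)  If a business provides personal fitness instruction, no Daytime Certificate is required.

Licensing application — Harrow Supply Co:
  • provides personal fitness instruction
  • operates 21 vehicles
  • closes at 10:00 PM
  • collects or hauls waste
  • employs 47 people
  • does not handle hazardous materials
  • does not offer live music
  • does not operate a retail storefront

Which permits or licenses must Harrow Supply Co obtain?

Standard Registration

(a) vehicles 21 ≤ 22 → Daytime Certificate exemption does not apply.
(b) closes 10:00 PM, at/before midnight; employees 47 > 43 → Daytime Certificate required.
(c) closes 10:00 PM, after 8:00 PM → Standard Permit not required.
(d) employees 47 ≥ 21 → Standard Registration required.
(e) does not handle hazardous materials; provides personal fitness instruction → Annual Authorization not required.
(f) closes 10:00 PM, after 7:00 PM; provides personal fitness instruction → Daytime Registration not required.
(g) employees 47 < 108; vehicles 21 > 2; collects or hauls waste → Small Employer License not required.
(h) provides personal fitness instruction → exempt from Daytime Certificate.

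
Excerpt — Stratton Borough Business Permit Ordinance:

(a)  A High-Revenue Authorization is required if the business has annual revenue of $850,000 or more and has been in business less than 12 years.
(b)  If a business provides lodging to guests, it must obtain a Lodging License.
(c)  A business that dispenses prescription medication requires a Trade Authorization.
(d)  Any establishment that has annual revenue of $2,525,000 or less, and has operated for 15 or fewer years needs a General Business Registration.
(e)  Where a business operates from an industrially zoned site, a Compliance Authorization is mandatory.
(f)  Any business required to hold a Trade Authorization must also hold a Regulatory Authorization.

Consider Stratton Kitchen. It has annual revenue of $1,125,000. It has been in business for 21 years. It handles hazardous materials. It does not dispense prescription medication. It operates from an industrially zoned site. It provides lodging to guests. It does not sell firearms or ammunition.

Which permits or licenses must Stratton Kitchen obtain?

Compliance Authorization, Lodging License

(a) revenue $1,125,000 ≥ $850,000; years in business 21 ≥ 12 → High-Revenue Authorization not required.
(b) provides lodging to guests → Lodging License required.
(c) does not dispense prescription medication → Trade Authorization not required.
(d) revenue $1,125,000 ≤ $2,525,000; years in business 21 > 15 → General Business Registration not required.
(e) operates from an industrially zoned site → Compliance Authorization required.
(f) Trade Authorization is not required → no effect.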